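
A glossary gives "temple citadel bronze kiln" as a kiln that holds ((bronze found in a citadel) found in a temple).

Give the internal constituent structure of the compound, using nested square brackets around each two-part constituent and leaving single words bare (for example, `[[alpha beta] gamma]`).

The outermost head in the paraphrase is "kiln", modified by "temple citadel bronze".
Inside "temple citadel bronze": head "bronze" (specifically "citadel bronze"), modifier "temple".
Inside "citadel bronze": head "bronze", modifier "citadel".
Putting it together: [[temple [citadel bronze]] kiln].

[[temple [citadel bronze]] kiln]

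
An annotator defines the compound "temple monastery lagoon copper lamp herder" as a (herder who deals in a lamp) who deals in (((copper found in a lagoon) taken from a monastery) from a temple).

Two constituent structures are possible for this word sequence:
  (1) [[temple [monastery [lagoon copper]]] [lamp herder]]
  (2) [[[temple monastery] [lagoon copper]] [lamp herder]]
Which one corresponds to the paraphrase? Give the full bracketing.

[[temple [monastery [lagoon copper]]] [lamp herder]]

The paraphrase's head is the "herder" part ("lamp herder"); its modifier is "temple monastery lagoon copper".
That top-level split, carried through the inner groups, gives [[temple [monastery [lagoon copper]]] [lamp herder]].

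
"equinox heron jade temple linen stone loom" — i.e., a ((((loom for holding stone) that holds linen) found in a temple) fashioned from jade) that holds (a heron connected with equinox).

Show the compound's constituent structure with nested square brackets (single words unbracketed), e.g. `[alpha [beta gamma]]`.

[[equinox heron] [jade [temple [linen [stone loom]]]]]

Overall it is a kind of loom (specifically "jade temple linen stone loom"); the modifier is "equinox heron".
"equinox heron" → head "heron", modifier "equinox".
"jade temple linen stone loom" → head "loom" (specifically "temple linen stone loom"), modifier "jade".
"temple linen stone loom" → head "loom" (specifically "linen stone loom"), modifier "temple".
"linen stone loom" → head "loom" (specifically "stone loom"), modifier "linen".
"stone loom" → head "loom", modifier "stone".
So the structure is [[equinox heron] [jade [temple [linen [stone loom]]]]].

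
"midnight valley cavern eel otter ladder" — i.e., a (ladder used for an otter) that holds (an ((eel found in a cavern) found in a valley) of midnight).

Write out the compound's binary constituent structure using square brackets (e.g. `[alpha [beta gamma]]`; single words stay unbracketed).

[[midnight [valley [cavern eel]]] [otter ladder]]

Overall it is a kind of ladder (specifically "otter ladder"); the modifier is "midnight valley cavern eel".
Within "midnight valley cavern eel", the head is "eel" (specifically "valley cavern eel") and the modifier is "midnight".
Within "valley cavern eel", the head is "eel" (specifically "cavern eel") and the modifier is "valley".
Within "cavern eel", the head is "eel" and the modifier is "cavern".
Within "otter ladder", the head is "ladder" and the modifier is "otter".
Assembled: [[midnight [valley [cavern eel]]] [otter ladder]].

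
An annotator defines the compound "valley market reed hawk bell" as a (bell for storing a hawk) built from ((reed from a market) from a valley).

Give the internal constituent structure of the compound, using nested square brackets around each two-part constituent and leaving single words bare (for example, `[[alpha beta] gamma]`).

The outermost head in the paraphrase is "bell" (specifically "hawk bell"), modified by "valley market reed".
Within "valley market reed", the head is "reed" (specifically "market reed") and the modifier is "valley".
Within "market reed", the head is "reed" and the modifier is "market".
Within "hawk bell", the head is "bell" and the modifier is "hawk".
Putting it together: [[valley [market reed]] [hawk bell]].

[[valley [market reed]] [hawk bell]]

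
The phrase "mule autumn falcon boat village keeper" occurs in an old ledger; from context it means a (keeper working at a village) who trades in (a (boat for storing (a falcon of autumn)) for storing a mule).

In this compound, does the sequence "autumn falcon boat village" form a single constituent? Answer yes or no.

no

The top-level split is [mule autumn falcon boat] [village keeper]; the full structure is [[mule [[autumn falcon] boat]] [village keeper]].
"autumn falcon boat village" straddles a constituent boundary, so it is not a single unit.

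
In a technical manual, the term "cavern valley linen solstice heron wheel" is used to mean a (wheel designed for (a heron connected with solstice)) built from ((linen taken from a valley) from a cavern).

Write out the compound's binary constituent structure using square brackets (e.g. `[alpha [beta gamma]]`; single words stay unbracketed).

The outermost head in the paraphrase is "wheel" (specifically "solstice heron wheel"), modified by "cavern valley linen".
Within "cavern valley linen", the head is "linen" (specifically "valley linen") and the modifier is "cavern".
Within "valley linen", the head is "linen" and the modifier is "valley".
Within "solstice heron wheel", the head is "wheel" and the modifier is "solstice heron".
Within "solstice heron", the head is "heron" and the modifier is "solstice".
Putting it together: [[cavern [valley linen]] [[solstice heron] wheel]].

[[cavern [valley linen]] [[solstice heron] wheel]]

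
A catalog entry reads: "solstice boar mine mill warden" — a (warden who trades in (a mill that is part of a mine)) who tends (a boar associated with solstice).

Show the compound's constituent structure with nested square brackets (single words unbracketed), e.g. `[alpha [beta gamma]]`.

The outermost head in the paraphrase is "warden" (specifically "mine mill warden"), modified by "solstice boar".
Within "solstice boar", the head is "boar" and the modifier is "solstice".
Within "mine mill warden", the head is "warden" and the modifier is "mine mill".
Within "mine mill", the head is "mill" and the modifier is "mine".
Assembled: [[solstice boar] [[mine mill] warden]].

[[solstice boar] [[mine mill] warden]]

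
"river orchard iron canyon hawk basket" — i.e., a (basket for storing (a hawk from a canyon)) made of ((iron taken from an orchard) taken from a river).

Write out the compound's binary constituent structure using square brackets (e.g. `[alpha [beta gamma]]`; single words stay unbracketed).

[[river [orchard iron]] [[canyon hawk] basket]]

At the top level: head "basket" (specifically "canyon hawk basket"); modifier "river orchard iron".
Within "river orchard iron", the head is "iron" (specifically "orchard iron") and the modifier is "river".
Within "orchard iron", the head is "iron" and the modifier is "orchard".
Within "canyon hawk basket", the head is "basket" and the modifier is "canyon hawk".
Within "canyon hawk", the head is "hawk" and the modifier is "canyon".
Putting it together: [[river [orchard iron]] [[canyon hawk] basket]].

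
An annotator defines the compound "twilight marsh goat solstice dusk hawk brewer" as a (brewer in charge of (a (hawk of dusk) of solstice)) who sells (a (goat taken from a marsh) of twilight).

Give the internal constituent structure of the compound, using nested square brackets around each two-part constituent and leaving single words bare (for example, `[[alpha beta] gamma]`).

Whole compound: head "brewer" (specifically "solstice dusk hawk brewer"), modifier "twilight marsh goat".
"twilight marsh goat" → head "goat" (specifically "marsh goat"), modifier "twilight".
"marsh goat" → head "goat", modifier "marsh".
"solstice dusk hawk brewer" → head "brewer", modifier "solstice dusk hawk".
"solstice dusk hawk" → head "hawk" (specifically "dusk hawk"), modifier "solstice".
"dusk hawk" → head "hawk", modifier "dusk".
Putting it together: [[twilight [marsh goat]] [[solstice [dusk hawk]] brewer]].

[[twilight [marsh goat]] [[solstice [dusk hawk]] brewer]]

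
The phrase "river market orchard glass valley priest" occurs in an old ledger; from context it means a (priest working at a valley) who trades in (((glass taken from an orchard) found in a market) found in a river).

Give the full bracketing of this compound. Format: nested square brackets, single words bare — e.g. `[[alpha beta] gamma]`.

[[river [market [orchard glass]]] [valley priest]]

Whole compound: head "priest" (specifically "valley priest"), modifier "river market orchard glass".
Inside "river market orchard glass": head "glass" (specifically "market orchard glass"), modifier "river".
Inside "market orchard glass": head "glass" (specifically "orchard glass"), modifier "market".
Inside "orchard glass": head "glass", modifier "orchard".
Inside "valley priest": head "priest", modifier "valley".
So the structure is [[river [market [orchard glass]]] [valley priest]].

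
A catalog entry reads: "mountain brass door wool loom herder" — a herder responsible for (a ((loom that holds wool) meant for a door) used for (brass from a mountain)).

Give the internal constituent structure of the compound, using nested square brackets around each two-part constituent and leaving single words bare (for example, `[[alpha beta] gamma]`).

[[[mountain brass] [door [wool loom]]] herder]

Overall it is a kind of herder; the modifier is "mountain brass door wool loom".
Inside "mountain brass door wool loom": head "loom" (specifically "door wool loom"), modifier "mountain brass".
Inside "mountain brass": head "brass", modifier "mountain".
Inside "door wool loom": head "loom" (specifically "wool loom"), modifier "door".
Inside "wool loom": head "loom", modifier "wool".
So the structure is [[[mountain brass] [door [wool loom]]] herder].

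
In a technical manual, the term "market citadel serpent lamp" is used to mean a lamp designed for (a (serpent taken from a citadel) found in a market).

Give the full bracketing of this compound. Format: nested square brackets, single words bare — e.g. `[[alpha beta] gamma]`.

[[market [citadel serpent]] lamp]

At the top level: head "lamp"; modifier "market citadel serpent".
Within "market citadel serpent", the head is "serpent" (specifically "citadel serpent") and the modifier is "market".
Within "citadel serpent", the head is "serpent" and the modifier is "citadel".
So the structure is [[market [citadel serpent]] lamp].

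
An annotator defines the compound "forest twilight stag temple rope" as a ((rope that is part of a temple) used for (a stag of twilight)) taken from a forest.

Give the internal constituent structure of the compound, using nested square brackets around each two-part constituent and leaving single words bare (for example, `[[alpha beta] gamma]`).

[forest [[twilight stag] [temple rope]]]

The outermost head in the paraphrase is "rope" (specifically "twilight stag temple rope"), modified by "forest".
"twilight stag temple rope" → head "rope" (specifically "temple rope"), modifier "twilight stag".
"twilight stag" → head "stag", modifier "twilight".
"temple rope" → head "rope", modifier "temple".
Putting it together: [forest [[twilight stag] [temple rope]]].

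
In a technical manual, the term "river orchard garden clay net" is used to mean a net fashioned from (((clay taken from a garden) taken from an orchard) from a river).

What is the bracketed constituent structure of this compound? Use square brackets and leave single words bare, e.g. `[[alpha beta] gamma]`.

At the top level: head "net"; modifier "river orchard garden clay".
Inside "river orchard garden clay": head "clay" (specifically "orchard garden clay"), modifier "river".
Inside "orchard garden clay": head "clay" (specifically "garden clay"), modifier "orchard".
Inside "garden clay": head "clay", modifier "garden".
Assembled: [[river [orchard [garden clay]]] net].

[[river [orchard [garden clay]]] net]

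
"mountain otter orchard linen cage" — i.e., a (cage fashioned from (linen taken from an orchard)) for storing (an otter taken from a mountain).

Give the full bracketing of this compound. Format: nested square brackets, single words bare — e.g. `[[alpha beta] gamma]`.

Whole compound: head "cage" (specifically "orchard linen cage"), modifier "mountain otter".
Inside "mountain otter": head "otter", modifier "mountain".
Inside "orchard linen cage": head "cage", modifier "orchard linen".
Inside "orchard linen": head "linen", modifier "orchard".
Putting it together: [[mountain otter] [[orchard linen] cage]].

[[mountain otter] [[orchard linen] cage]]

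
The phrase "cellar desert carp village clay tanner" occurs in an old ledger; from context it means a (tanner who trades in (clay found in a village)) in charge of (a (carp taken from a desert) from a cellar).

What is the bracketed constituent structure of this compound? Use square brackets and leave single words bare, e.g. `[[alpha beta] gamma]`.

At the top level: head "tanner" (specifically "village clay tanner"); modifier "cellar desert carp".
Inside "cellar desert carp": head "carp" (specifically "desert carp"), modifier "cellar".
Inside "desert carp": head "carp", modifier "desert".
Inside "village clay tanner": head "tanner", modifier "village clay".
Inside "village clay": head "clay", modifier "village".
Putting it together: [[cellar [desert carp]] [[village clay] tanner]].

[[cellar [desert carp]] [[village clay] tanner]]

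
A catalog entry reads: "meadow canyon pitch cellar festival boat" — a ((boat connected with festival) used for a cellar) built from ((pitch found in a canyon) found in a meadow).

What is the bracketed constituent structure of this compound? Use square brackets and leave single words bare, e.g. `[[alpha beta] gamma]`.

At the top level: head "boat" (specifically "cellar festival boat"); modifier "meadow canyon pitch".
Inside "meadow canyon pitch": head "pitch" (specifically "canyon pitch"), modifier "meadow".
Inside "canyon pitch": head "pitch", modifier "canyon".
Inside "cellar festival boat": head "boat" (specifically "festival boat"), modifier "cellar".
Inside "festival boat": head "boat", modifier "festival".
So the structure is [[meadow [canyon pitch]] [cellar [festival boat]]].

[[meadow [canyon pitch]] [cellar [festival boat]]]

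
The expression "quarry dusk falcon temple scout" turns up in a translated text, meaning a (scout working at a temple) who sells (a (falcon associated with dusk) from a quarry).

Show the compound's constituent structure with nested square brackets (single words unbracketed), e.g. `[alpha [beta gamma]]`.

The outermost head in the paraphrase is "scout" (specifically "temple scout"), modified by "quarry dusk falcon".
"quarry dusk falcon" → head "falcon" (specifically "dusk falcon"), modifier "quarry".
"dusk falcon" → head "falcon", modifier "dusk".
"temple scout" → head "scout", modifier "temple".
So the structure is [[quarry [dusk falcon]] [temple scout]].

[[quarry [dusk falcon]] [temple scout]]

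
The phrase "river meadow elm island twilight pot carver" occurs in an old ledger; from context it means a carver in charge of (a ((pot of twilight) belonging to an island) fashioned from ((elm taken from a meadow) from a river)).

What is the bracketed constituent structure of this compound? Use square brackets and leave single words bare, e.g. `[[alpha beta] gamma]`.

The outermost head in the paraphrase is "carver", modified by "river meadow elm island twilight pot".
"river meadow elm island twilight pot" → head "pot" (specifically "island twilight pot"), modifier "river meadow elm".
"river meadow elm" → head "elm" (specifically "meadow elm"), modifier "river".
"meadow elm" → head "elm", modifier "meadow".
"island twilight pot" → head "pot" (specifically "twilight pot"), modifier "island".
"twilight pot" → head "pot", modifier "twilight".
So the structure is [[[river [meadow elm]] [island [twilight pot]]] carver].

[[[river [meadow elm]] [island [twilight pot]]] carver]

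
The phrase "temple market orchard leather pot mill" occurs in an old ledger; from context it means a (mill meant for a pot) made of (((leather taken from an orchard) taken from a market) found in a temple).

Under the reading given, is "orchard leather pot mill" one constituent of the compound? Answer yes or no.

The top-level split is [temple market orchard leather] [pot mill]; the full structure is [[temple [market [orchard leather]]] [pot mill]].
"orchard leather pot mill" straddles a constituent boundary, so it is not a single unit.

no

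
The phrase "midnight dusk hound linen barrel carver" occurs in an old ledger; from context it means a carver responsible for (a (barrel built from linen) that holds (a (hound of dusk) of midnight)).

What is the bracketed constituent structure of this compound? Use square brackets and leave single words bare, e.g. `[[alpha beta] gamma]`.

[[[midnight [dusk hound]] [linen barrel]] carver]

At the top level: head "carver"; modifier "midnight dusk hound linen barrel".
Inside "midnight dusk hound linen barrel": head "barrel" (specifically "linen barrel"), modifier "midnight dusk hound".
Inside "midnight dusk hound": head "hound" (specifically "dusk hound"), modifier "midnight".
Inside "dusk hound": head "hound", modifier "dusk".
Inside "linen barrel": head "barrel", modifier "linen".
Putting it together: [[[midnight [dusk hound]] [linen barrel]] carver].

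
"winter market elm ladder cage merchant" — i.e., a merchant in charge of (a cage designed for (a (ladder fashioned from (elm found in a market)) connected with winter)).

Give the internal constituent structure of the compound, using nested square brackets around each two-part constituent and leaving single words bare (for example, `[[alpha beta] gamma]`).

[[[winter [[market elm] ladder]] cage] merchant]

Overall it is a kind of merchant; the modifier is "winter market elm ladder cage".
Within "winter market elm ladder cage", the head is "cage" and the modifier is "winter market elm ladder".
Within "winter market elm ladder", the head is "ladder" (specifically "market elm ladder") and the modifier is "winter".
Within "market elm ladder", the head is "ladder" and the modifier is "market elm".
Within "market elm", the head is "elm" and the modifier is "market".
Putting it together: [[[winter [[market elm] ladder]] cage] merchant].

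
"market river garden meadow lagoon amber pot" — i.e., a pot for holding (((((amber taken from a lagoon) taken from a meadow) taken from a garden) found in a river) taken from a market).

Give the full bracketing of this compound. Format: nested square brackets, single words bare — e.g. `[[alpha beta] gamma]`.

[[market [river [garden [meadow [lagoon amber]]]]] pot]

At the top level: head "pot"; modifier "market river garden meadow lagoon amber".
Within "market river garden meadow lagoon amber", the head is "amber" (specifically "river garden meadow lagoon amber") and the modifier is "market".
Within "river garden meadow lagoon amber", the head is "amber" (specifically "garden meadow lagoon amber") and the modifier is "river".
Within "garden meadow lagoon amber", the head is "amber" (specifically "meadow lagoon amber") and the modifier is "garden".
Within "meadow lagoon amber", the head is "amber" (specifically "lagoon amber") and the modifier is "meadow".
Within "lagoon amber", the head is "amber" and the modifier is "lagoon".
Assembled: [[market [river [garden [meadow [lagoon amber]]]]] pot].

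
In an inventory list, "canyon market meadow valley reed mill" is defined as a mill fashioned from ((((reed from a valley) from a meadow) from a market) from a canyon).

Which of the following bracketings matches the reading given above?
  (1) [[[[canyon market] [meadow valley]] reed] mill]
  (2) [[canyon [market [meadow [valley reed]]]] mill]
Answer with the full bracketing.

[[canyon [market [meadow [valley reed]]]] mill]

The paraphrase's head is the "mill" part ("mill"); its modifier is "canyon market meadow valley reed".
That top-level split, carried through the inner groups, gives [[canyon [market [meadow [valley reed]]]] mill].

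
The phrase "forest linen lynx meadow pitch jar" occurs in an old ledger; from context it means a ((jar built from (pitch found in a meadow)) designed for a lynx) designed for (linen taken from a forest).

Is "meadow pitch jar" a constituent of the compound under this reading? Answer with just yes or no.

The paraphrase groups the words so that "meadow pitch jar" is one unit: it corresponds to a single parenthesized sub-phrase.
The full structure is [[forest linen] [lynx [[meadow pitch] jar]]], in which [meadow pitch jar] is a constituent.

yes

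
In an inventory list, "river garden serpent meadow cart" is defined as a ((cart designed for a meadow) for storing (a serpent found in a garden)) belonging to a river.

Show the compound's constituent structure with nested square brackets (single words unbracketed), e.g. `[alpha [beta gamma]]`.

[river [[garden serpent] [meadow cart]]]

At the top level: head "cart" (specifically "garden serpent meadow cart"); modifier "river".
"garden serpent meadow cart" → head "cart" (specifically "meadow cart"), modifier "garden serpent".
"garden serpent" → head "serpent", modifier "garden".
"meadow cart" → head "cart", modifier "meadow".
So the structure is [river [[garden serpent] [meadow cart]]].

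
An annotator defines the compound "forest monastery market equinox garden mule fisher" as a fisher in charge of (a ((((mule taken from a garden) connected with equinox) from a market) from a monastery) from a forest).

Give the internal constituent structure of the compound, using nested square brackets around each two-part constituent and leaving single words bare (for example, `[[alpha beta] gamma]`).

[[forest [monastery [market [equinox [garden mule]]]]] fisher]

At the top level: head "fisher"; modifier "forest monastery market equinox garden mule".
Inside "forest monastery market equinox garden mule": head "mule" (specifically "monastery market equinox garden mule"), modifier "forest".
Inside "monastery market equinox garden mule": head "mule" (specifically "market equinox garden mule"), modifier "monastery".
Inside "market equinox garden mule": head "mule" (specifically "equinox garden mule"), modifier "market".
Inside "equinox garden mule": head "mule" (specifically "garden mule"), modifier "equinox".
Inside "garden mule": head "mule", modifier "garden".
Assembled: [[forest [monastery [market [equinox [garden mule]]]]] fisher].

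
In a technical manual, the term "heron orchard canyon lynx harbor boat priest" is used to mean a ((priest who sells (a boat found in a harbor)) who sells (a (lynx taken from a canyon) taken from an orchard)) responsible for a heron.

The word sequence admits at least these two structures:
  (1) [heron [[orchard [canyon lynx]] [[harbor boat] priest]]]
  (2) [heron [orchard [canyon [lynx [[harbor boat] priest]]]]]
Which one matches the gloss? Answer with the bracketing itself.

[heron [[orchard [canyon lynx]] [[harbor boat] priest]]]

The paraphrase's head is the "priest" part ("orchard canyon lynx harbor boat priest"); its modifier is "heron".
That top-level split, carried through the inner groups, gives [heron [[orchard [canyon lynx]] [[harbor boat] priest]]].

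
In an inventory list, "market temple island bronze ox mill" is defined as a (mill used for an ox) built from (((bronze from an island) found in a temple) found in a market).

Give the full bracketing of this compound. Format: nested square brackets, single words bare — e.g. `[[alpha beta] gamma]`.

The outermost head in the paraphrase is "mill" (specifically "ox mill"), modified by "market temple island bronze".
Within "market temple island bronze", the head is "bronze" (specifically "temple island bronze") and the modifier is "market".
Within "temple island bronze", the head is "bronze" (specifically "island bronze") and the modifier is "temple".
Within "island bronze", the head is "bronze" and the modifier is "island".
Within "ox mill", the head is "mill" and the modifier is "ox".
Assembled: [[market [temple [island bronze]]] [ox mill]].

[[market [temple [island bronze]]] [ox mill]]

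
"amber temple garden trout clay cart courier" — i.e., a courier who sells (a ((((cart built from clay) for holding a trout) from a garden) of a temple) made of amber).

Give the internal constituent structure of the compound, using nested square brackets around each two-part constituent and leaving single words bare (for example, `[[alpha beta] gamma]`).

[[amber [temple [garden [trout [clay cart]]]]] courier]

Overall it is a kind of courier; the modifier is "amber temple garden trout clay cart".
"amber temple garden trout clay cart" → head "cart" (specifically "temple garden trout clay cart"), modifier "amber".
"temple garden trout clay cart" → head "cart" (specifically "garden trout clay cart"), modifier "temple".
"garden trout clay cart" → head "cart" (specifically "trout clay cart"), modifier "garden".
"trout clay cart" → head "cart" (specifically "clay cart"), modifier "trout".
"clay cart" → head "cart", modifier "clay".
Assembled: [[amber [temple [garden [trout [clay cart]]]]] courier].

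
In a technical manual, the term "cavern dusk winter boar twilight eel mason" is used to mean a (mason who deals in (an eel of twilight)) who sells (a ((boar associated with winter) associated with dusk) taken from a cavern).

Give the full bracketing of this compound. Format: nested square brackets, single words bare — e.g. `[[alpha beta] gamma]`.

[[cavern [dusk [winter boar]]] [[twilight eel] mason]]

The outermost head in the paraphrase is "mason" (specifically "twilight eel mason"), modified by "cavern dusk winter boar".
Inside "cavern dusk winter boar": head "boar" (specifically "dusk winter boar"), modifier "cavern".
Inside "dusk winter boar": head "boar" (specifically "winter boar"), modifier "dusk".
Inside "winter boar": head "boar", modifier "winter".
Inside "twilight eel mason": head "mason", modifier "twilight eel".
Inside "twilight eel": head "eel", modifier "twilight".
Assembled: [[cavern [dusk [winter boar]]] [[twilight eel] mason]].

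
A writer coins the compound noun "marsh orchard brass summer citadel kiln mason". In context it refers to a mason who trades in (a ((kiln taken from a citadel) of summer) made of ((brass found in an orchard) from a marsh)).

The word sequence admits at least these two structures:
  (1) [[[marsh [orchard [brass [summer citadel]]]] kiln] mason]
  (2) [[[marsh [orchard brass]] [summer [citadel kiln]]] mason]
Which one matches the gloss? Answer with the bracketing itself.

The paraphrase's head is the "mason" part ("mason"); its modifier is "marsh orchard brass summer citadel kiln".
That top-level split, carried through the inner groups, gives [[[marsh [orchard brass]] [summer [citadel kiln]]] mason].

[[[marsh [orchard brass]] [summer [citadel kiln]]] mason]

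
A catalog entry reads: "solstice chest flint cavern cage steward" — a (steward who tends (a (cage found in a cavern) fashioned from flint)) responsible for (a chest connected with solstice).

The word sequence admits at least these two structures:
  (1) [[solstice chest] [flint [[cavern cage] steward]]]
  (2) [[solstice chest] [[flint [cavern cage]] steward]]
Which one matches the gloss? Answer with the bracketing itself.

[[solstice chest] [[flint [cavern cage]] steward]]

The paraphrase's head is the "steward" part ("flint cavern cage steward"); its modifier is "solstice chest".
That top-level split, carried through the inner groups, gives [[solstice chest] [[flint [cavern cage]] steward]].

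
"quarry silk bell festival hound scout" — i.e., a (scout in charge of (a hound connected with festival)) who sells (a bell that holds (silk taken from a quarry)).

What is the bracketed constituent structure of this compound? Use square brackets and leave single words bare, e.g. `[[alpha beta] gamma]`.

[[[quarry silk] bell] [[festival hound] scout]]

Whole compound: head "scout" (specifically "festival hound scout"), modifier "quarry silk bell".
"quarry silk bell" → head "bell", modifier "quarry silk".
"quarry silk" → head "silk", modifier "quarry".
"festival hound scout" → head "scout", modifier "festival hound".
"festival hound" → head "hound", modifier "festival".
Putting it together: [[[quarry silk] bell] [[festival hound] scout]].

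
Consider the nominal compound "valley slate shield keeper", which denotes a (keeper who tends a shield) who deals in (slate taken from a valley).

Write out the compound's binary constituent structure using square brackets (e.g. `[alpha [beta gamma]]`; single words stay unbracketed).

The outermost head in the paraphrase is "keeper" (specifically "shield keeper"), modified by "valley slate".
Inside "valley slate": head "slate", modifier "valley".
Inside "shield keeper": head "keeper", modifier "shield".
Putting it together: [[valley slate] [shield keeper]].

[[valley slate] [shield keeper]]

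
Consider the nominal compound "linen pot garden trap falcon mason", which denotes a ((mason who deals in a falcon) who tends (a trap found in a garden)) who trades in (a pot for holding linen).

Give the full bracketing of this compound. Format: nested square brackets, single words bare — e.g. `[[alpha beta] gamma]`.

The outermost head in the paraphrase is "mason" (specifically "garden trap falcon mason"), modified by "linen pot".
Within "linen pot", the head is "pot" and the modifier is "linen".
Within "garden trap falcon mason", the head is "mason" (specifically "falcon mason") and the modifier is "garden trap".
Within "garden trap", the head is "trap" and the modifier is "garden".
Within "falcon mason", the head is "mason" and the modifier is "falcon".
So the structure is [[linen pot] [[garden trap] [falcon mason]]].

[[linen pot] [[garden trap] [falcon mason]]]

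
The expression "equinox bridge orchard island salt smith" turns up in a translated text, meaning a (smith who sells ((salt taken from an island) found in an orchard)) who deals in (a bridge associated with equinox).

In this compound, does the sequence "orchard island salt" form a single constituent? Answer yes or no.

yes

The paraphrase groups the words so that "orchard island salt" is one unit: it corresponds to a single parenthesized sub-phrase.
The full structure is [[equinox bridge] [[orchard [island salt]] smith]], in which [orchard island salt] is a constituent.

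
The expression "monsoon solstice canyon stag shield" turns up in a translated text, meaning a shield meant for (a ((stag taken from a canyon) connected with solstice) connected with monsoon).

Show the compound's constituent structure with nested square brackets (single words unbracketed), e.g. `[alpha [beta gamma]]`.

[[monsoon [solstice [canyon stag]]] shield]

The outermost head in the paraphrase is "shield", modified by "monsoon solstice canyon stag".
"monsoon solstice canyon stag" → head "stag" (specifically "solstice canyon stag"), modifier "monsoon".
"solstice canyon stag" → head "stag" (specifically "canyon stag"), modifier "solstice".
"canyon stag" → head "stag", modifier "canyon".
Putting it together: [[monsoon [solstice [canyon stag]]] shield].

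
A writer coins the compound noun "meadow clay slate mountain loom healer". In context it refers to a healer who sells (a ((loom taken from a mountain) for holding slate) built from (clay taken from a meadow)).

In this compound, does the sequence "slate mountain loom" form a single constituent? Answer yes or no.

yes

The paraphrase groups the words so that "slate mountain loom" is one unit: it corresponds to a single parenthesized sub-phrase.
The full structure is [[[meadow clay] [slate [mountain loom]]] healer], in which [slate mountain loom] is a constituent.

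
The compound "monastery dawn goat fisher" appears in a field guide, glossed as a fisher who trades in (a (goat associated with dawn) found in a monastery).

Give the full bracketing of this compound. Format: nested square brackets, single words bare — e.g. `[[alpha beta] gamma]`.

[[monastery [dawn goat]] fisher]

Whole compound: head "fisher", modifier "monastery dawn goat".
"monastery dawn goat" → head "goat" (specifically "dawn goat"), modifier "monastery".
"dawn goat" → head "goat", modifier "dawn".
Assembled: [[monastery [dawn goat]] fisher].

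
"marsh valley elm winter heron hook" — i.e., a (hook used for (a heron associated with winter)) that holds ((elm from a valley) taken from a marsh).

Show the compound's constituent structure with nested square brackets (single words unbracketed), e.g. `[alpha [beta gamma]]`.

Whole compound: head "hook" (specifically "winter heron hook"), modifier "marsh valley elm".
"marsh valley elm" → head "elm" (specifically "valley elm"), modifier "marsh".
"valley elm" → head "elm", modifier "valley".
"winter heron hook" → head "hook", modifier "winter heron".
"winter heron" → head "heron", modifier "winter".
Putting it together: [[marsh [valley elm]] [[winter heron] hook]].

[[marsh [valley elm]] [[winter heron] hook]]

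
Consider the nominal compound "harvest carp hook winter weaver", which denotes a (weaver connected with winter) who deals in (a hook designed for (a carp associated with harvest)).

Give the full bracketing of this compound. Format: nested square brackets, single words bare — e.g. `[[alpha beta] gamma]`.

Overall it is a kind of weaver (specifically "winter weaver"); the modifier is "harvest carp hook".
Inside "harvest carp hook": head "hook", modifier "harvest carp".
Inside "harvest carp": head "carp", modifier "harvest".
Inside "winter weaver": head "weaver", modifier "winter".
Assembled: [[[harvest carp] hook] [winter weaver]].

[[[harvest carp] hook] [winter weaver]]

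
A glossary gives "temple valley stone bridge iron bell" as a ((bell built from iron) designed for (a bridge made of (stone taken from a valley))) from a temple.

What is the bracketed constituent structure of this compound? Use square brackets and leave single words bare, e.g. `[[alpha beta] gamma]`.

At the top level: head "bell" (specifically "valley stone bridge iron bell"); modifier "temple".
"valley stone bridge iron bell" → head "bell" (specifically "iron bell"), modifier "valley stone bridge".
"valley stone bridge" → head "bridge", modifier "valley stone".
"valley stone" → head "stone", modifier "valley".
"iron bell" → head "bell", modifier "iron".
So the structure is [temple [[[valley stone] bridge] [iron bell]]].

[temple [[[valley stone] bridge] [iron bell]]]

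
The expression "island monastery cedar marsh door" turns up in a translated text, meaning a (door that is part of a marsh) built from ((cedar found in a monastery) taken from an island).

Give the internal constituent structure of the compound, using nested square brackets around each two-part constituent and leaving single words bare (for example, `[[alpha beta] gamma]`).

Overall it is a kind of door (specifically "marsh door"); the modifier is "island monastery cedar".
Inside "island monastery cedar": head "cedar" (specifically "monastery cedar"), modifier "island".
Inside "monastery cedar": head "cedar", modifier "monastery".
Inside "marsh door": head "door", modifier "marsh".
So the structure is [[island [monastery cedar]] [marsh door]].

[[island [monastery cedar]] [marsh door]]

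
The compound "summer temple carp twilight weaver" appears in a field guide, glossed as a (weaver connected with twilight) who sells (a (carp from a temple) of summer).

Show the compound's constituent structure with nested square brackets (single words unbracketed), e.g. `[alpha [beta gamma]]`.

At the top level: head "weaver" (specifically "twilight weaver"); modifier "summer temple carp".
Inside "summer temple carp": head "carp" (specifically "temple carp"), modifier "summer".
Inside "temple carp": head "carp", modifier "temple".
Inside "twilight weaver": head "weaver", modifier "twilight".
So the structure is [[summer [temple carp]] [twilight weaver]].

[[summer [temple carp]] [twilight weaver]]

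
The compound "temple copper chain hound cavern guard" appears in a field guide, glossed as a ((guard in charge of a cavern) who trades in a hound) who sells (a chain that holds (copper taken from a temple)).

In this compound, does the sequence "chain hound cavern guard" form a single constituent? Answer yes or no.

no

The top-level split is [temple copper chain] [hound cavern guard]; the full structure is [[[temple copper] chain] [hound [cavern guard]]].
"chain hound cavern guard" straddles a constituent boundary, so it is not a single unit.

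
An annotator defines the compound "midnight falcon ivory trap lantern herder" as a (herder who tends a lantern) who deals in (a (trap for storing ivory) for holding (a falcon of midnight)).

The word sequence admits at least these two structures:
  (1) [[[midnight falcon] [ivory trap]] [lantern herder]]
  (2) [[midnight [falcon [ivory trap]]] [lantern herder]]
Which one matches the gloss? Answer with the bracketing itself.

[[[midnight falcon] [ivory trap]] [lantern herder]]

The paraphrase's head is the "herder" part ("lantern herder"); its modifier is "midnight falcon ivory trap".
That top-level split, carried through the inner groups, gives [[[midnight falcon] [ivory trap]] [lantern herder]].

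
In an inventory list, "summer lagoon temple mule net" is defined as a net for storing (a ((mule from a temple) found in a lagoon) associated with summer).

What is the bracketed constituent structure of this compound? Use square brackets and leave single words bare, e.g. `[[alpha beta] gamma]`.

[[summer [lagoon [temple mule]]] net]

The outermost head in the paraphrase is "net", modified by "summer lagoon temple mule".
Within "summer lagoon temple mule", the head is "mule" (specifically "lagoon temple mule") and the modifier is "summer".
Within "lagoon temple mule", the head is "mule" (specifically "temple mule") and the modifier is "lagoon".
Within "temple mule", the head is "mule" and the modifier is "temple".
Assembled: [[summer [lagoon [temple mule]]] net].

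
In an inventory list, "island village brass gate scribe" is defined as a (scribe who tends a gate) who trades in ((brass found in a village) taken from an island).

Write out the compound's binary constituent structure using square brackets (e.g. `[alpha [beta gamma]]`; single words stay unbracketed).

The outermost head in the paraphrase is "scribe" (specifically "gate scribe"), modified by "island village brass".
Within "island village brass", the head is "brass" (specifically "village brass") and the modifier is "island".
Within "village brass", the head is "brass" and the modifier is "village".
Within "gate scribe", the head is "scribe" and the modifier is "gate".
Putting it together: [[island [village brass]] [gate scribe]].

[[island [village brass]] [gate scribe]]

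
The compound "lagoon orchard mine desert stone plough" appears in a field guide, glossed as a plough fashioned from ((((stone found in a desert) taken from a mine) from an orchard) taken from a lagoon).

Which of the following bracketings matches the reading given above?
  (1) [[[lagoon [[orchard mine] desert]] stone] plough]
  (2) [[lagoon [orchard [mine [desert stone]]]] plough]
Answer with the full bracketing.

[[lagoon [orchard [mine [desert stone]]]] plough]

The paraphrase's head is the "plough" part ("plough"); its modifier is "lagoon orchard mine desert stone".
That top-level split, carried through the inner groups, gives [[lagoon [orchard [mine [desert stone]]]] plough].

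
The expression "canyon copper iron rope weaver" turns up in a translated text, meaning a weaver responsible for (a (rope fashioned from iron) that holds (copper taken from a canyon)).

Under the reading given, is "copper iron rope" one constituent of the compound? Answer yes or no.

The top-level split is [canyon copper iron rope] [weaver]; the full structure is [[[canyon copper] [iron rope]] weaver].
"copper iron rope" straddles a constituent boundary, so it is not a single unit.

no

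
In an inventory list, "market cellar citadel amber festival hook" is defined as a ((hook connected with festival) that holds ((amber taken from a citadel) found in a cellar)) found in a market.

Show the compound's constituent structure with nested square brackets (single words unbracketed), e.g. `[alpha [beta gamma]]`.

Whole compound: head "hook" (specifically "cellar citadel amber festival hook"), modifier "market".
"cellar citadel amber festival hook" → head "hook" (specifically "festival hook"), modifier "cellar citadel amber".
"cellar citadel amber" → head "amber" (specifically "citadel amber"), modifier "cellar".
"citadel amber" → head "amber", modifier "citadel".
"festival hook" → head "hook", modifier "festival".
Assembled: [market [[cellar [citadel amber]] [festival hook]]].

[market [[cellar [citadel amber]] [festival hook]]]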